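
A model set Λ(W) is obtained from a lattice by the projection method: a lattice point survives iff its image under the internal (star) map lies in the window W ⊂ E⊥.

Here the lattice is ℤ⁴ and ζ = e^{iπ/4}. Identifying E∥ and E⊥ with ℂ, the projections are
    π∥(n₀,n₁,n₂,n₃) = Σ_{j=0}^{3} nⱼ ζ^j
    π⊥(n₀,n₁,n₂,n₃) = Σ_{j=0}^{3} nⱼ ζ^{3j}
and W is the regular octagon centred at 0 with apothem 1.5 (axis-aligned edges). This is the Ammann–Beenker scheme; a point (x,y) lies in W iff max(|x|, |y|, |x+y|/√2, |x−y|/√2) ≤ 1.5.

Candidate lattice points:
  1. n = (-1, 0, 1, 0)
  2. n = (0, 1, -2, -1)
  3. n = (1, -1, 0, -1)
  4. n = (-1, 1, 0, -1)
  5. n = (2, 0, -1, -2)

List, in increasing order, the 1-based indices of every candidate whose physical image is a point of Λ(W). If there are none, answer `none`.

π⊥(n) = n₀ + n₁ζ³ + n₂ζ⁶ + n₃ζ⁹ where ζ = e^{iπ/4}.
#1 (-1, 0, 1, 0): internal (-1.0000, -1.0000); octagon support 1.4142 vs apothem 1.5 → ∈ W
#2 (0, 1, -2, -1): internal (-1.4142, 2.0000); octagon support 2.4142 vs apothem 1.5 → ∉ W
#3 (1, -1, 0, -1): internal (1.0000, -1.4142); octagon support 1.7071 vs apothem 1.5 → ∉ W
#4 (-1, 1, 0, -1): internal (-2.4142, 0.0000); octagon support 2.4142 vs apothem 1.5 → ∉ W
#5 (2, 0, -1, -2): internal (0.5858, -0.4142); octagon support 0.7071 vs apothem 1.5 → ∈ W

1, 5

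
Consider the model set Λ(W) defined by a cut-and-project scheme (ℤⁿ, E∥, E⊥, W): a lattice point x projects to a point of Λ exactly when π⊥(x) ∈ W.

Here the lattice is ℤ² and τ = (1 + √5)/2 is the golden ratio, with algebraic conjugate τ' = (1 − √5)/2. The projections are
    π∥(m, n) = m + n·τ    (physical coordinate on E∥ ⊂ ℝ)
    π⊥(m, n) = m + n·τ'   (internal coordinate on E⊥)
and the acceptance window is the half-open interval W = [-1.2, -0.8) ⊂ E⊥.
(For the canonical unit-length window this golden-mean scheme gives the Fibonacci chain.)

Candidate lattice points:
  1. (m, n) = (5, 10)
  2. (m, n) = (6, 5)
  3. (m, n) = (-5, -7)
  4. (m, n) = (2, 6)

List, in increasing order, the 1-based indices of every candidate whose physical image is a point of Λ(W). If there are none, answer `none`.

1

Compute τ' = (1−√5)/2 = -0.6180, so π⊥(m,n) = m -0.6180·n.
#1 (5,10): internal coord 5 + (10)·τ' = -1.1803; -1.1803 ∈ [-1.2, -0.8) → IN Λ
#2 (6,5): internal coord 6 + (5)·τ' = +2.9098; +2.9098 ∉ [-1.2, -0.8) → out
#3 (-5,-7): internal coord -5 + (-7)·τ' = -0.6738; -0.6738 ∉ [-1.2, -0.8) → out
#4 (2,6): internal coord 2 + (6)·τ' = -1.7082; -1.7082 ∉ [-1.2, -0.8) → out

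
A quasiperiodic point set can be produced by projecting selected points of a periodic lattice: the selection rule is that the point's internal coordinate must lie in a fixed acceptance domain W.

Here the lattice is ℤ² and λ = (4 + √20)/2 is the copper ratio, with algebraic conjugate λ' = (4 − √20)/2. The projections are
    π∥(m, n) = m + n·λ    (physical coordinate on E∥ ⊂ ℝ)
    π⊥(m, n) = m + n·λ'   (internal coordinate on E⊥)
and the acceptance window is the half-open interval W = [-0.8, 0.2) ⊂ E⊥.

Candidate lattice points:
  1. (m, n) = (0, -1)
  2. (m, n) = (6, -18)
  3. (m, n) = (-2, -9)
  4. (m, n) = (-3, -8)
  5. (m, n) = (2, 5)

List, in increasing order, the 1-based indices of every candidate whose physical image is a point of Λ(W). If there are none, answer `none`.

Numerically λ ≈ 4.236068 and λ' = −1/λ ≈ -0.236068.
[1] lift (0,-1): star map gives 0.236068; window check -0.8 ≤ 0.236068 < 0.2 is false → out
[2] lift (6,-18): star map gives 10.249224; window check -0.8 ≤ 10.249224 < 0.2 is false → out
[3] lift (-2,-9): star map gives 0.124612; window check -0.8 ≤ 0.124612 < 0.2 is true → IN Λ
[4] lift (-3,-8): star map gives -1.111456; window check -0.8 ≤ -1.111456 < 0.2 is false → out
[5] lift (2,5): star map gives 0.819660; window check -0.8 ≤ 0.819660 < 0.2 is false → out

3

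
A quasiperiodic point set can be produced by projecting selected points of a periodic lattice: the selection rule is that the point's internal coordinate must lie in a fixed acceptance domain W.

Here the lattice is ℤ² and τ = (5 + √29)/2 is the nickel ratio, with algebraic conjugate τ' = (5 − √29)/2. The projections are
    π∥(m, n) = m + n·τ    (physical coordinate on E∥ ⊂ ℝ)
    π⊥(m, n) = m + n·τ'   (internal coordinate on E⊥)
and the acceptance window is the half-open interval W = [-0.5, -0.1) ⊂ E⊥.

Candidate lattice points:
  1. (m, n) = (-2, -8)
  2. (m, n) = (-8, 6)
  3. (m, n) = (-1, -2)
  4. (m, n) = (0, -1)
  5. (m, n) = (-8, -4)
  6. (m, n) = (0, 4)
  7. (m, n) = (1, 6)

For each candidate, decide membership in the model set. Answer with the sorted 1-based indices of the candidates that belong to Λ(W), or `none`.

Numerically τ ≈ 5.1926 and τ' = −1/τ ≈ -0.1926.
[1] lift (-2,-8): star map gives -0.4593; window check -0.5 ≤ -0.4593 < -0.1 is true → IN Λ
[2] lift (-8,6): star map gives -9.1555; window check -0.5 ≤ -9.1555 < -0.1 is false → out
[3] lift (-1,-2): star map gives -0.6148; window check -0.5 ≤ -0.6148 < -0.1 is false → out
[4] lift (0,-1): star map gives 0.1926; window check -0.5 ≤ 0.1926 < -0.1 is false → out
[5] lift (-8,-4): star map gives -7.2297; window check -0.5 ≤ -7.2297 < -0.1 is false → out
[6] lift (0,4): star map gives -0.7703; window check -0.5 ≤ -0.7703 < -0.1 is false → out
[7] lift (1,6): star map gives -0.1555; window check -0.5 ≤ -0.1555 < -0.1 is true → IN Λ

1, 7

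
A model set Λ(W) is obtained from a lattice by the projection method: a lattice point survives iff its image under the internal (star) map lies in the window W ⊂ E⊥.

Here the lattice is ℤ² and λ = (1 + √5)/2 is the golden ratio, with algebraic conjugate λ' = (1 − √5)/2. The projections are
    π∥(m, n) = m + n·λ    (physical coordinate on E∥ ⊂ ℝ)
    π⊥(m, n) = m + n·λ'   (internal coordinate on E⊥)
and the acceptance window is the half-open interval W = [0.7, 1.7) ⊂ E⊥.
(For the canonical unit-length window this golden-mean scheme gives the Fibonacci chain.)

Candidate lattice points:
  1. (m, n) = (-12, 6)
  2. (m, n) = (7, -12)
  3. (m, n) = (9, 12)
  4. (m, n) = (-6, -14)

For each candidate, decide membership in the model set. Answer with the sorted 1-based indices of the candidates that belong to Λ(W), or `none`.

3

Numerically λ ≈ 1.61803 and λ' = −1/λ ≈ -0.61803.
candidate 1: (m,n)=(-12,6) → π∥ = -12+6·λ ≈ -2.29180, π⊥ = -12+6·λ' ≈ -15.70820 ∉ [0.7, 1.7) ⇒ out
candidate 2: (m,n)=(7,-12) → π∥ = 7-12·λ ≈ -12.41641, π⊥ = 7-12·λ' ≈ 14.41641 ∉ [0.7, 1.7) ⇒ out
candidate 3: (m,n)=(9,12) → π∥ = 9+12·λ ≈ 28.41641, π⊥ = 9+12·λ' ≈ 1.58359 ∈ [0.7, 1.7) ⇒ IN Λ
candidate 4: (m,n)=(-6,-14) → π∥ = -6-14·λ ≈ -28.65248, π⊥ = -6-14·λ' ≈ 2.65248 ∉ [0.7, 1.7) ⇒ out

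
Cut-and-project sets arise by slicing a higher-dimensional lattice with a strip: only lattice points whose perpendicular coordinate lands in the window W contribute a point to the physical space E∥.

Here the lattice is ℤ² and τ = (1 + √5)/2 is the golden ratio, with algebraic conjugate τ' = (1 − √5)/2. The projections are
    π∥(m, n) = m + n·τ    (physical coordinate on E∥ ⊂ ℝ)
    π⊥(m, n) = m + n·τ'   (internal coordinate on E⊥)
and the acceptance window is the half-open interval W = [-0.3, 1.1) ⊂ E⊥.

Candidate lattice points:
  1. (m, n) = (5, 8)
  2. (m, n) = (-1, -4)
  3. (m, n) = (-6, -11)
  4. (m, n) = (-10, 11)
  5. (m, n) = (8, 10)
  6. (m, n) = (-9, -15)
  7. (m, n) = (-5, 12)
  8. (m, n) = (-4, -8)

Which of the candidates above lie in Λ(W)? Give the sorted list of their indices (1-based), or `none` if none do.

1, 3, 6, 8

τ' = (1−√5)/2 ≈ -0.61803.
candidate 1: (m,n)=(5,8) → π∥ = 5+8·τ ≈ 17.94427, π⊥ = 5+8·τ' ≈ 0.05573 ∈ [-0.3, 1.1) ⇒ IN Λ
candidate 2: (m,n)=(-1,-4) → π∥ = -1-4·τ ≈ -7.47214, π⊥ = -1-4·τ' ≈ 1.47214 ∉ [-0.3, 1.1) ⇒ out
candidate 3: (m,n)=(-6,-11) → π∥ = -6-11·τ ≈ -23.79837, π⊥ = -6-11·τ' ≈ 0.79837 ∈ [-0.3, 1.1) ⇒ IN Λ
candidate 4: (m,n)=(-10,11) → π∥ = -10+11·τ ≈ 7.79837, π⊥ = -10+11·τ' ≈ -16.79837 ∉ [-0.3, 1.1) ⇒ out
candidate 5: (m,n)=(8,10) → π∥ = 8+10·τ ≈ 24.18034, π⊥ = 8+10·τ' ≈ 1.81966 ∉ [-0.3, 1.1) ⇒ out
candidate 6: (m,n)=(-9,-15) → π∥ = -9-15·τ ≈ -33.27051, π⊥ = -9-15·τ' ≈ 0.27051 ∈ [-0.3, 1.1) ⇒ IN Λ
candidate 7: (m,n)=(-5,12) → π∥ = -5+12·τ ≈ 14.41641, π⊥ = -5+12·τ' ≈ -12.41641 ∉ [-0.3, 1.1) ⇒ out
candidate 8: (m,n)=(-4,-8) → π∥ = -4-8·τ ≈ -16.94427, π⊥ = -4-8·τ' ≈ 0.94427 ∈ [-0.3, 1.1) ⇒ IN Λ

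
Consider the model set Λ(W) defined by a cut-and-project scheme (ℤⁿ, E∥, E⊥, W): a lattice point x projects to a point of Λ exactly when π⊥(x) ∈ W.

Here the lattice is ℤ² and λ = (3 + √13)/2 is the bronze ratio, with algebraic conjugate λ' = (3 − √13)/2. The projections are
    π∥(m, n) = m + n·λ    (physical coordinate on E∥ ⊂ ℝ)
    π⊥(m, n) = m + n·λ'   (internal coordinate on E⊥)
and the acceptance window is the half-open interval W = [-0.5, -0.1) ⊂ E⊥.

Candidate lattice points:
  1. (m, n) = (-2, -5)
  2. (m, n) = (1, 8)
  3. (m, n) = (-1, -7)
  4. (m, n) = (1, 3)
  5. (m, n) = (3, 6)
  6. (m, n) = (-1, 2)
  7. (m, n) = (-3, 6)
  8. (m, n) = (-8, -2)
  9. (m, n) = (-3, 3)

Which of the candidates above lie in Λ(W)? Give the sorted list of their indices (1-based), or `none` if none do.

1

Compute λ' = (3−√13)/2 = -0.30278, so π⊥(m,n) = m -0.30278·n.
candidate 1: (m,n)=(-2,-5) → π∥ = -2-5·λ ≈ -18.51388, π⊥ = -2-5·λ' ≈ -0.48612 ∈ [-0.5, -0.1) ⇒ IN Λ
candidate 2: (m,n)=(1,8) → π∥ = 1+8·λ ≈ 27.42221, π⊥ = 1+8·λ' ≈ -1.42221 ∉ [-0.5, -0.1) ⇒ out
candidate 3: (m,n)=(-1,-7) → π∥ = -1-7·λ ≈ -24.11943, π⊥ = -1-7·λ' ≈ 1.11943 ∉ [-0.5, -0.1) ⇒ out
candidate 4: (m,n)=(1,3) → π∥ = 1+3·λ ≈ 10.90833, π⊥ = 1+3·λ' ≈ 0.09167 ∉ [-0.5, -0.1) ⇒ out
candidate 5: (m,n)=(3,6) → π∥ = 3+6·λ ≈ 22.81665, π⊥ = 3+6·λ' ≈ 1.18335 ∉ [-0.5, -0.1) ⇒ out
candidate 6: (m,n)=(-1,2) → π∥ = -1+2·λ ≈ 5.60555, π⊥ = -1+2·λ' ≈ -1.60555 ∉ [-0.5, -0.1) ⇒ out
candidate 7: (m,n)=(-3,6) → π∥ = -3+6·λ ≈ 16.81665, π⊥ = -3+6·λ' ≈ -4.81665 ∉ [-0.5, -0.1) ⇒ out
candidate 8: (m,n)=(-8,-2) → π∥ = -8-2·λ ≈ -14.60555, π⊥ = -8-2·λ' ≈ -7.39445 ∉ [-0.5, -0.1) ⇒ out
candidate 9: (m,n)=(-3,3) → π∥ = -3+3·λ ≈ 6.90833, π⊥ = -3+3·λ' ≈ -3.90833 ∉ [-0.5, -0.1) ⇒ out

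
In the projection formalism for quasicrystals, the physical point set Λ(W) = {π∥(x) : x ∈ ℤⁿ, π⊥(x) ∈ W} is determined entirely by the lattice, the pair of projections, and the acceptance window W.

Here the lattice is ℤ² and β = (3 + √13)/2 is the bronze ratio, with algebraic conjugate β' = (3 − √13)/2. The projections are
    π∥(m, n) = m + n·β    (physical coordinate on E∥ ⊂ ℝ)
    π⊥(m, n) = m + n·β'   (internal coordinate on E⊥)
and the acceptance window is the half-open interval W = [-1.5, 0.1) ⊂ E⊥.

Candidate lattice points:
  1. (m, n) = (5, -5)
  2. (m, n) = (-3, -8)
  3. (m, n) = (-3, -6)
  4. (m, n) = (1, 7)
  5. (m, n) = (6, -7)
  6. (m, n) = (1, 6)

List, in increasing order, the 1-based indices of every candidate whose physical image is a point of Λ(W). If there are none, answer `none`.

Numerically β ≈ 3.302776 and β' = −1/β ≈ -0.302776.
[1] lift (5,-5): star map gives 6.513878; window check -1.5 ≤ 6.513878 < 0.1 is false → out
[2] lift (-3,-8): star map gives -0.577795; window check -1.5 ≤ -0.577795 < 0.1 is true → IN Λ
[3] lift (-3,-6): star map gives -1.183346; window check -1.5 ≤ -1.183346 < 0.1 is true → IN Λ
[4] lift (1,7): star map gives -1.119429; window check -1.5 ≤ -1.119429 < 0.1 is true → IN Λ
[5] lift (6,-7): star map gives 8.119429; window check -1.5 ≤ 8.119429 < 0.1 is false → out
[6] lift (1,6): star map gives -0.816654; window check -1.5 ≤ -0.816654 < 0.1 is true → IN Λ

2, 3, 4, 6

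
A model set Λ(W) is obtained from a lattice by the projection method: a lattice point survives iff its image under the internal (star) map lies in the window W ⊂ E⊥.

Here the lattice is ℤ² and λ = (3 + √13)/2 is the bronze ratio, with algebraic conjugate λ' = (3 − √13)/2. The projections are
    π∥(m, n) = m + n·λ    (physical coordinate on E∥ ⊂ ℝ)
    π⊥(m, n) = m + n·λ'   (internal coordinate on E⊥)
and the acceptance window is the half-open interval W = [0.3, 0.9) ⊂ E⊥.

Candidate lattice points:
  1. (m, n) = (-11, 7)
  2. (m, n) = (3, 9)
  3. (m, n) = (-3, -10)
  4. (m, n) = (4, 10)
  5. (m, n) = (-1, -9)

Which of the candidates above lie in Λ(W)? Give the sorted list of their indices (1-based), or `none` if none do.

Numerically λ ≈ 3.302776 and λ' = −1/λ ≈ -0.302776.
[1] lift (-11,7): star map gives -13.119429; window check 0.3 ≤ -13.119429 < 0.9 is false → out
[2] lift (3,9): star map gives 0.275019; window check 0.3 ≤ 0.275019 < 0.9 is false → out
[3] lift (-3,-10): star map gives 0.027756; window check 0.3 ≤ 0.027756 < 0.9 is false → out
[4] lift (4,10): star map gives 0.972244; window check 0.3 ≤ 0.972244 < 0.9 is false → out
[5] lift (-1,-9): star map gives 1.724981; window check 0.3 ≤ 1.724981 < 0.9 is false → out

none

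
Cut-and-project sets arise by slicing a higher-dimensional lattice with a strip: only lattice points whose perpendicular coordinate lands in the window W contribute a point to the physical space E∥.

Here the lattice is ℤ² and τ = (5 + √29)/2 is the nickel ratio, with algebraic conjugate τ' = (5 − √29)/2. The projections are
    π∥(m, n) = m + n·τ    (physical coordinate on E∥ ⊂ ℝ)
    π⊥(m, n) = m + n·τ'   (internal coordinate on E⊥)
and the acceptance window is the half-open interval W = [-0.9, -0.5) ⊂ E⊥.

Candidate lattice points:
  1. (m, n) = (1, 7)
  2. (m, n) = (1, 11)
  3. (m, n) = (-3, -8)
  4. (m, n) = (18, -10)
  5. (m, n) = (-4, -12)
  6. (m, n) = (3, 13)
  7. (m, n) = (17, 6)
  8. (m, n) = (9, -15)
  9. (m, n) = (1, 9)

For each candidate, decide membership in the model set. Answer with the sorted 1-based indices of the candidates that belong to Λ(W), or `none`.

9

τ' = (5−√29)/2 ≈ -0.1926.
candidate 1: (m,n)=(1,7) → π∥ = 1+7·τ ≈ 37.3481, π⊥ = 1+7·τ' ≈ -0.3481 ∉ [-0.9, -0.5) ⇒ out
candidate 2: (m,n)=(1,11) → π∥ = 1+11·τ ≈ 58.1184, π⊥ = 1+11·τ' ≈ -1.1184 ∉ [-0.9, -0.5) ⇒ out
candidate 3: (m,n)=(-3,-8) → π∥ = -3-8·τ ≈ -44.5407, π⊥ = -3-8·τ' ≈ -1.4593 ∉ [-0.9, -0.5) ⇒ out
candidate 4: (m,n)=(18,-10) → π∥ = 18-10·τ ≈ -33.9258, π⊥ = 18-10·τ' ≈ 19.9258 ∉ [-0.9, -0.5) ⇒ out
candidate 5: (m,n)=(-4,-12) → π∥ = -4-12·τ ≈ -66.3110, π⊥ = -4-12·τ' ≈ -1.6890 ∉ [-0.9, -0.5) ⇒ out
candidate 6: (m,n)=(3,13) → π∥ = 3+13·τ ≈ 70.5036, π⊥ = 3+13·τ' ≈ 0.4964 ∉ [-0.9, -0.5) ⇒ out
candidate 7: (m,n)=(17,6) → π∥ = 17+6·τ ≈ 48.1555, π⊥ = 17+6·τ' ≈ 15.8445 ∉ [-0.9, -0.5) ⇒ out
candidate 8: (m,n)=(9,-15) → π∥ = 9-15·τ ≈ -68.8887, π⊥ = 9-15·τ' ≈ 11.8887 ∉ [-0.9, -0.5) ⇒ out
candidate 9: (m,n)=(1,9) → π∥ = 1+9·τ ≈ 47.7332, π⊥ = 1+9·τ' ≈ -0.7332 ∈ [-0.9, -0.5) ⇒ IN Λ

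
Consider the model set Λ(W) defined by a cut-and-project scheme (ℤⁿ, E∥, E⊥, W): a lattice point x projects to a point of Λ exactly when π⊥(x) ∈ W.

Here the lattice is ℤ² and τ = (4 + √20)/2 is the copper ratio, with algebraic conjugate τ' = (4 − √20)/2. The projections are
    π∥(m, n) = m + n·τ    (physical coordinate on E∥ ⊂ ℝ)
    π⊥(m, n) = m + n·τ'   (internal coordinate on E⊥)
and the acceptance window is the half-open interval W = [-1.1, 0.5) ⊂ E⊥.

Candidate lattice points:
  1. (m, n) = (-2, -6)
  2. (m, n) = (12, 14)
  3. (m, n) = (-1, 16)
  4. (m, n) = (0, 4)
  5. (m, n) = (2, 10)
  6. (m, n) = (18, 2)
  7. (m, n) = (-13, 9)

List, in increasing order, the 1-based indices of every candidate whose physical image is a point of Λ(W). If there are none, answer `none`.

τ' = (4−√20)/2 ≈ -0.23607.
candidate 1: (m,n)=(-2,-6) → π∥ = -2-6·τ ≈ -27.41641, π⊥ = -2-6·τ' ≈ -0.58359 ∈ [-1.1, 0.5) ⇒ IN Λ
candidate 2: (m,n)=(12,14) → π∥ = 12+14·τ ≈ 71.30495, π⊥ = 12+14·τ' ≈ 8.69505 ∉ [-1.1, 0.5) ⇒ out
candidate 3: (m,n)=(-1,16) → π∥ = -1+16·τ ≈ 66.77709, π⊥ = -1+16·τ' ≈ -4.77709 ∉ [-1.1, 0.5) ⇒ out
candidate 4: (m,n)=(0,4) → π∥ = 0+4·τ ≈ 16.94427, π⊥ = 0+4·τ' ≈ -0.94427 ∈ [-1.1, 0.5) ⇒ IN Λ
candidate 5: (m,n)=(2,10) → π∥ = 2+10·τ ≈ 44.36068, π⊥ = 2+10·τ' ≈ -0.36068 ∈ [-1.1, 0.5) ⇒ IN Λ
candidate 6: (m,n)=(18,2) → π∥ = 18+2·τ ≈ 26.47214, π⊥ = 18+2·τ' ≈ 17.52786 ∉ [-1.1, 0.5) ⇒ out
candidate 7: (m,n)=(-13,9) → π∥ = -13+9·τ ≈ 25.12461, π⊥ = -13+9·τ' ≈ -15.12461 ∉ [-1.1, 0.5) ⇒ out

1, 4, 5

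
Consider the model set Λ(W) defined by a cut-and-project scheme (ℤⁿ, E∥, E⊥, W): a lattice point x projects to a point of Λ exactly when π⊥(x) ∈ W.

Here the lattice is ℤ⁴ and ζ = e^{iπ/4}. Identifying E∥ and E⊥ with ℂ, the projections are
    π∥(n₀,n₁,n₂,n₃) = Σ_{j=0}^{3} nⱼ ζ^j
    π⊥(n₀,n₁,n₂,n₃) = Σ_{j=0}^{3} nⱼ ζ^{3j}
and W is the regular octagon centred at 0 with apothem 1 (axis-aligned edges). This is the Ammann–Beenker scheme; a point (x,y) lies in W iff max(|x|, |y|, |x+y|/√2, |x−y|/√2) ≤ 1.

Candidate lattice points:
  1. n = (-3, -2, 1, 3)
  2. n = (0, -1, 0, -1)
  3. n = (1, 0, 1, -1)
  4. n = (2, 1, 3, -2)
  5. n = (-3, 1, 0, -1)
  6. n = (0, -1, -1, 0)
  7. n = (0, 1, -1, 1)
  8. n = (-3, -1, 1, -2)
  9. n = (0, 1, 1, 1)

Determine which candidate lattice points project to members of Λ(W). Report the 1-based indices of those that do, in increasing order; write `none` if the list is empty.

1, 6, 9

Internal map: ζ^{3j} for j=0..3 gives (1,0), (−√2/2,√2/2), (0,−1), (√2/2,√2/2).
#1 (-3, -2, 1, 3): internal (0.5355, -0.2929); octagon support 0.5858 vs apothem 1 → ∈ W
#2 (0, -1, 0, -1): internal (0.0000, -1.4142); octagon support 1.4142 vs apothem 1 → ∉ W
#3 (1, 0, 1, -1): internal (0.2929, -1.7071); octagon support 1.7071 vs apothem 1 → ∉ W
#4 (2, 1, 3, -2): internal (-0.1213, -3.7071); octagon support 3.7071 vs apothem 1 → ∉ W
#5 (-3, 1, 0, -1): internal (-4.4142, 0.0000); octagon support 4.4142 vs apothem 1 → ∉ W
#6 (0, -1, -1, 0): internal (0.7071, 0.2929); octagon support 0.7071 vs apothem 1 → ∈ W
#7 (0, 1, -1, 1): internal (0.0000, 2.4142); octagon support 2.4142 vs apothem 1 → ∉ W
#8 (-3, -1, 1, -2): internal (-3.7071, -3.1213); octagon support 4.8284 vs apothem 1 → ∉ W
#9 (0, 1, 1, 1): internal (0.0000, 0.4142); octagon support 0.4142 vs apothem 1 → ∈ W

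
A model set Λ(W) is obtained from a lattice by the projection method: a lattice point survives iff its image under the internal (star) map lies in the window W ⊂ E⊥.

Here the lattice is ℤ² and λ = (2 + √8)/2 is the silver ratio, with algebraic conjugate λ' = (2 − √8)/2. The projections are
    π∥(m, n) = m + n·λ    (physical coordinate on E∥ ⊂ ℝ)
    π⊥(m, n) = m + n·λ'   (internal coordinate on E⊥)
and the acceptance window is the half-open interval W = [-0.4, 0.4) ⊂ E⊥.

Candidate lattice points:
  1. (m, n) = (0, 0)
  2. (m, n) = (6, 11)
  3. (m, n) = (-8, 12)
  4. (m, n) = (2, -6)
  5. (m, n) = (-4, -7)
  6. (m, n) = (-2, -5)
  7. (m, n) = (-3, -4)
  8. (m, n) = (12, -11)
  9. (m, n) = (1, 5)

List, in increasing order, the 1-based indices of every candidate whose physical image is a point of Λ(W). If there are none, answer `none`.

1, 6

λ' = (2−√8)/2 ≈ -0.414214.
candidate 1: (m,n)=(0,0) → π∥ = 0+0·λ ≈ 0.000000, π⊥ = 0+0·λ' ≈ 0.000000 ∈ [-0.4, 0.4) ⇒ IN Λ
candidate 2: (m,n)=(6,11) → π∥ = 6+11·λ ≈ 32.556349, π⊥ = 6+11·λ' ≈ 1.443651 ∉ [-0.4, 0.4) ⇒ out
candidate 3: (m,n)=(-8,12) → π∥ = -8+12·λ ≈ 20.970563, π⊥ = -8+12·λ' ≈ -12.970563 ∉ [-0.4, 0.4) ⇒ out
candidate 4: (m,n)=(2,-6) → π∥ = 2-6·λ ≈ -12.485281, π⊥ = 2-6·λ' ≈ 4.485281 ∉ [-0.4, 0.4) ⇒ out
candidate 5: (m,n)=(-4,-7) → π∥ = -4-7·λ ≈ -20.899495, π⊥ = -4-7·λ' ≈ -1.100505 ∉ [-0.4, 0.4) ⇒ out
candidate 6: (m,n)=(-2,-5) → π∥ = -2-5·λ ≈ -14.071068, π⊥ = -2-5·λ' ≈ 0.071068 ∈ [-0.4, 0.4) ⇒ IN Λ
candidate 7: (m,n)=(-3,-4) → π∥ = -3-4·λ ≈ -12.656854, π⊥ = -3-4·λ' ≈ -1.343146 ∉ [-0.4, 0.4) ⇒ out
candidate 8: (m,n)=(12,-11) → π∥ = 12-11·λ ≈ -14.556349, π⊥ = 12-11·λ' ≈ 16.556349 ∉ [-0.4, 0.4) ⇒ out
candidate 9: (m,n)=(1,5) → π∥ = 1+5·λ ≈ 13.071068, π⊥ = 1+5·λ' ≈ -1.071068 ∉ [-0.4, 0.4) ⇒ out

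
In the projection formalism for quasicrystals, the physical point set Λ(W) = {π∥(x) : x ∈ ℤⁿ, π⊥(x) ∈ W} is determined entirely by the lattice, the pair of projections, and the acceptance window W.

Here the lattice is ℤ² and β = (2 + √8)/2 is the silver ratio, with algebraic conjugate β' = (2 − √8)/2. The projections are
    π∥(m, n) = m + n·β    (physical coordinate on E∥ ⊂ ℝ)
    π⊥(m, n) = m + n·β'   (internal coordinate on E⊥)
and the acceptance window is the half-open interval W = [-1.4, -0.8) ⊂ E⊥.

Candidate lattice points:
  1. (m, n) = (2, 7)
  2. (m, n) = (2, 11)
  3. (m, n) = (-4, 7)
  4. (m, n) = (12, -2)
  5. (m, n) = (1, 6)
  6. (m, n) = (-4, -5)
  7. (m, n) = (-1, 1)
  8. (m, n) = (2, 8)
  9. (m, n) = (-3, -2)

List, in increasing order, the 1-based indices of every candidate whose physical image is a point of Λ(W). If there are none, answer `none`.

Compute β' = (2−√8)/2 = -0.4142, so π⊥(m,n) = m -0.4142·n.
candidate 1: (m,n)=(2,7) → π∥ = 2+7·β ≈ 18.8995, π⊥ = 2+7·β' ≈ -0.8995 ∈ [-1.4, -0.8) ⇒ IN Λ
candidate 2: (m,n)=(2,11) → π∥ = 2+11·β ≈ 28.5563, π⊥ = 2+11·β' ≈ -2.5563 ∉ [-1.4, -0.8) ⇒ out
candidate 3: (m,n)=(-4,7) → π∥ = -4+7·β ≈ 12.8995, π⊥ = -4+7·β' ≈ -6.8995 ∉ [-1.4, -0.8) ⇒ out
candidate 4: (m,n)=(12,-2) → π∥ = 12-2·β ≈ 7.1716, π⊥ = 12-2·β' ≈ 12.8284 ∉ [-1.4, -0.8) ⇒ out
candidate 5: (m,n)=(1,6) → π∥ = 1+6·β ≈ 15.4853, π⊥ = 1+6·β' ≈ -1.4853 ∉ [-1.4, -0.8) ⇒ out
candidate 6: (m,n)=(-4,-5) → π∥ = -4-5·β ≈ -16.0711, π⊥ = -4-5·β' ≈ -1.9289 ∉ [-1.4, -0.8) ⇒ out
candidate 7: (m,n)=(-1,1) → π∥ = -1+1·β ≈ 1.4142, π⊥ = -1+1·β' ≈ -1.4142 ∉ [-1.4, -0.8) ⇒ out
candidate 8: (m,n)=(2,8) → π∥ = 2+8·β ≈ 21.3137, π⊥ = 2+8·β' ≈ -1.3137 ∈ [-1.4, -0.8) ⇒ IN Λ
candidate 9: (m,n)=(-3,-2) → π∥ = -3-2·β ≈ -7.8284, π⊥ = -3-2·β' ≈ -2.1716 ∉ [-1.4, -0.8) ⇒ out

1, 8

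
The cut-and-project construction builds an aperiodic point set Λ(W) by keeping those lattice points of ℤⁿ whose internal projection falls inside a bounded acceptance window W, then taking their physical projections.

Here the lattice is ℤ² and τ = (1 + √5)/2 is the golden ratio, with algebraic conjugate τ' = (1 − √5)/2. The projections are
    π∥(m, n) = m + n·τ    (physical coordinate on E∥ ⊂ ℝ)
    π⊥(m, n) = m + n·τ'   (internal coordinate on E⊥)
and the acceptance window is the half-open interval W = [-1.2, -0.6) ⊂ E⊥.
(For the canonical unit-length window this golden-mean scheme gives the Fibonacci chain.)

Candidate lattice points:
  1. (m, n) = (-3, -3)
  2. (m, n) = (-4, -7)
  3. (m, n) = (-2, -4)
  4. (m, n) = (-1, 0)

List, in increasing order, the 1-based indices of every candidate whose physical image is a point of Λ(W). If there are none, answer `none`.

Compute τ' = (1−√5)/2 = -0.61803, so π⊥(m,n) = m -0.61803·n.
[1] lift (-3,-3): star map gives -1.14590; window check -1.2 ≤ -1.14590 < -0.6 is true → IN Λ
[2] lift (-4,-7): star map gives 0.32624; window check -1.2 ≤ 0.32624 < -0.6 is false → out
[3] lift (-2,-4): star map gives 0.47214; window check -1.2 ≤ 0.47214 < -0.6 is false → out
[4] lift (-1,0): star map gives -1.00000; window check -1.2 ≤ -1.00000 < -0.6 is true → IN Λ

1, 4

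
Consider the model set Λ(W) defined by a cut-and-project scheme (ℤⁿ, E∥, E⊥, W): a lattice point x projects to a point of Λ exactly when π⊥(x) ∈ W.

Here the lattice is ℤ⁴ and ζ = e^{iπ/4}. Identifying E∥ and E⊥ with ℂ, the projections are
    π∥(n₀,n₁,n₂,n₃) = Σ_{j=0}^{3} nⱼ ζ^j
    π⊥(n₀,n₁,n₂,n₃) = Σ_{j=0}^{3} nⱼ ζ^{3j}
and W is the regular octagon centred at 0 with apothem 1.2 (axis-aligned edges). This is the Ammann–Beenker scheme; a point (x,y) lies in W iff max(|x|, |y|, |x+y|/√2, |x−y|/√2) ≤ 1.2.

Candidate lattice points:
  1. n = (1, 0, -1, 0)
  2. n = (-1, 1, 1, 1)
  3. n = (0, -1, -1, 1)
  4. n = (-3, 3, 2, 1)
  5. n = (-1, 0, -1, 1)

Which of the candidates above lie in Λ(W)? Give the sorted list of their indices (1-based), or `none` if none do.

2

π⊥(n) = n₀ + n₁ζ³ + n₂ζ⁶ + n₃ζ⁹ where ζ = e^{iπ/4}.
#1 (1, 0, -1, 0): internal (1.000000, 1.000000); octagon support 1.414214 vs apothem 1.2 → ∉ W
#2 (-1, 1, 1, 1): internal (-1.000000, 0.414214); octagon support 1.000000 vs apothem 1.2 → ∈ W
#3 (0, -1, -1, 1): internal (1.414214, 1.000000); octagon support 1.707107 vs apothem 1.2 → ∉ W
#4 (-3, 3, 2, 1): internal (-4.414214, 0.828427); octagon support 4.414214 vs apothem 1.2 → ∉ W
#5 (-1, 0, -1, 1): internal (-0.292893, 1.707107); octagon support 1.707107 vs apothem 1.2 → ∉ W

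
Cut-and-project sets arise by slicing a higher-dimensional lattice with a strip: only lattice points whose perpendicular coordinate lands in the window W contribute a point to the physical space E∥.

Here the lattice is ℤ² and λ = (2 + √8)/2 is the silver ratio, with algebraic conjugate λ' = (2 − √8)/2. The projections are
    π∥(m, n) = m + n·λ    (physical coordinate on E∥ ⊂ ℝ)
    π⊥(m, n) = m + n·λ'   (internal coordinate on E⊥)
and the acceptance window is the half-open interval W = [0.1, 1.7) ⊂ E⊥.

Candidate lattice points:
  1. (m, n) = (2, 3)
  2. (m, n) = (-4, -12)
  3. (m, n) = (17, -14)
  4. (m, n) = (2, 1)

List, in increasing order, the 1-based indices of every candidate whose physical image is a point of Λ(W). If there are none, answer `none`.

λ' = (2−√8)/2 ≈ -0.41421.
[1] lift (2,3): star map gives 0.75736; window check 0.1 ≤ 0.75736 < 1.7 is true → IN Λ
[2] lift (-4,-12): star map gives 0.97056; window check 0.1 ≤ 0.97056 < 1.7 is true → IN Λ
[3] lift (17,-14): star map gives 22.79899; window check 0.1 ≤ 22.79899 < 1.7 is false → out
[4] lift (2,1): star map gives 1.58579; window check 0.1 ≤ 1.58579 < 1.7 is true → IN Λ

1, 2, 4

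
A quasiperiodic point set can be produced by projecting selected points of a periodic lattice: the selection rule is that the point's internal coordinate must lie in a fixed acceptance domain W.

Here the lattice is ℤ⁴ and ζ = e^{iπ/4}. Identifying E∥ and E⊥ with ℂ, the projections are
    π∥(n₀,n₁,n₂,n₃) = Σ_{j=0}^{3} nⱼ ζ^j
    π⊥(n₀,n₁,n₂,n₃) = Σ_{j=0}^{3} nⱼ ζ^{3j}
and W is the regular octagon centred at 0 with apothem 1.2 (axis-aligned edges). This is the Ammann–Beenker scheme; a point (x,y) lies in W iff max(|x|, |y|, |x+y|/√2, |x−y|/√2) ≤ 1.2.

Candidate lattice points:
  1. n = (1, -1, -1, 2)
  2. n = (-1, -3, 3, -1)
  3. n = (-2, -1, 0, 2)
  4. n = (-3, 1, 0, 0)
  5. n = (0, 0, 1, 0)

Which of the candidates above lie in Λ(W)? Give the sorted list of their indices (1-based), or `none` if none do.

π⊥(n) = n₀ + n₁ζ³ + n₂ζ⁶ + n₃ζ⁹ where ζ = e^{iπ/4}.
#1 (1, -1, -1, 2): internal (3.1213, 1.7071); octagon support 3.4142 vs apothem 1.2 → ∉ W
#2 (-1, -3, 3, -1): internal (0.4142, -5.8284); octagon support 5.8284 vs apothem 1.2 → ∉ W
#3 (-2, -1, 0, 2): internal (0.1213, 0.7071); octagon support 0.7071 vs apothem 1.2 → ∈ W
#4 (-3, 1, 0, 0): internal (-3.7071, 0.7071); octagon support 3.7071 vs apothem 1.2 → ∉ W
#5 (0, 0, 1, 0): internal (0.0000, -1.0000); octagon support 1.0000 vs apothem 1.2 → ∈ W

3, 5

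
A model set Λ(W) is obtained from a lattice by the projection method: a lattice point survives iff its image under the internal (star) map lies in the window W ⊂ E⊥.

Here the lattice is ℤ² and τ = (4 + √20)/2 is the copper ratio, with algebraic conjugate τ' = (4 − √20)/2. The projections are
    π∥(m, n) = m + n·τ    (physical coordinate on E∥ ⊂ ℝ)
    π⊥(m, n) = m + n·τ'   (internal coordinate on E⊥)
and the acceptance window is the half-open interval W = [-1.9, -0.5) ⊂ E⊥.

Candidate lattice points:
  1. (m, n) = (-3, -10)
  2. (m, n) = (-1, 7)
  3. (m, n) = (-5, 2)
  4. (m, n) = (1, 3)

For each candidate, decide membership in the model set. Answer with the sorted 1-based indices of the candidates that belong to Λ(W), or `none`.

Numerically τ ≈ 4.236068 and τ' = −1/τ ≈ -0.236068.
[1] lift (-3,-10): star map gives -0.639320; window check -1.9 ≤ -0.639320 < -0.5 is true → IN Λ
[2] lift (-1,7): star map gives -2.652476; window check -1.9 ≤ -2.652476 < -0.5 is false → out
[3] lift (-5,2): star map gives -5.472136; window check -1.9 ≤ -5.472136 < -0.5 is false → out
[4] lift (1,3): star map gives 0.291796; window check -1.9 ≤ 0.291796 < -0.5 is false → out

1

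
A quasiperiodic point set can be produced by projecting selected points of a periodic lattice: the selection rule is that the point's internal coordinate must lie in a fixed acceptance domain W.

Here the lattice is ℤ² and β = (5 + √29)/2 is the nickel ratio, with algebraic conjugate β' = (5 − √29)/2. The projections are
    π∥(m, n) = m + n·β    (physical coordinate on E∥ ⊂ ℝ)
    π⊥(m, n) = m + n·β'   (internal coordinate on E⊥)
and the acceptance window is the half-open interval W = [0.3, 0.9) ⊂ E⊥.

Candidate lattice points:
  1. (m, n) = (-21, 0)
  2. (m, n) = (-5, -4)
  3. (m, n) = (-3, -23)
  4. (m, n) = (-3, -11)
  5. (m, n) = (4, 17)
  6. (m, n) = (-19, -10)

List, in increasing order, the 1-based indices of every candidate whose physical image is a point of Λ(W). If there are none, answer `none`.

Numerically β ≈ 5.192582 and β' = −1/β ≈ -0.192582.
[1] lift (-21,0): star map gives -21.000000; window check 0.3 ≤ -21.000000 < 0.9 is false → out
[2] lift (-5,-4): star map gives -4.229670; window check 0.3 ≤ -4.229670 < 0.9 is false → out
[3] lift (-3,-23): star map gives 1.429395; window check 0.3 ≤ 1.429395 < 0.9 is false → out
[4] lift (-3,-11): star map gives -0.881594; window check 0.3 ≤ -0.881594 < 0.9 is false → out
[5] lift (4,17): star map gives 0.726099; window check 0.3 ≤ 0.726099 < 0.9 is true → IN Λ
[6] lift (-19,-10): star map gives -17.074176; window check 0.3 ≤ -17.074176 < 0.9 is false → out

5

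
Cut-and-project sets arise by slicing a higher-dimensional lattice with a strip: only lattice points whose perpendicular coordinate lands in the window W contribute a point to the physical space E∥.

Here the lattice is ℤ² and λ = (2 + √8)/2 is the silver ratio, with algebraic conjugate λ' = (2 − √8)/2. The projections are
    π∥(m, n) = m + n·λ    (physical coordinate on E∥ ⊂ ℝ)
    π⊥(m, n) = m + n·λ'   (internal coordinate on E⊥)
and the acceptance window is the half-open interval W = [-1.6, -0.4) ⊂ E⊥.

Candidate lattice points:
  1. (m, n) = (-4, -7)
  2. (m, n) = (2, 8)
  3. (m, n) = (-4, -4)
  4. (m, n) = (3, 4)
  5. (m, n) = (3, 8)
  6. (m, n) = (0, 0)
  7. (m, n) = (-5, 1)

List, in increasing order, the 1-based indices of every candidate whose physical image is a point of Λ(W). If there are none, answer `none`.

1, 2

Numerically λ ≈ 2.414214 and λ' = −1/λ ≈ -0.414214.
[1] lift (-4,-7): star map gives -1.100505; window check -1.6 ≤ -1.100505 < -0.4 is true → IN Λ
[2] lift (2,8): star map gives -1.313708; window check -1.6 ≤ -1.313708 < -0.4 is true → IN Λ
[3] lift (-4,-4): star map gives -2.343146; window check -1.6 ≤ -2.343146 < -0.4 is false → out
[4] lift (3,4): star map gives 1.343146; window check -1.6 ≤ 1.343146 < -0.4 is false → out
[5] lift (3,8): star map gives -0.313708; window check -1.6 ≤ -0.313708 < -0.4 is false → out
[6] lift (0,0): star map gives 0.000000; window check -1.6 ≤ 0.000000 < -0.4 is false → out
[7] lift (-5,1): star map gives -5.414214; window check -1.6 ≤ -5.414214 < -0.4 is false → out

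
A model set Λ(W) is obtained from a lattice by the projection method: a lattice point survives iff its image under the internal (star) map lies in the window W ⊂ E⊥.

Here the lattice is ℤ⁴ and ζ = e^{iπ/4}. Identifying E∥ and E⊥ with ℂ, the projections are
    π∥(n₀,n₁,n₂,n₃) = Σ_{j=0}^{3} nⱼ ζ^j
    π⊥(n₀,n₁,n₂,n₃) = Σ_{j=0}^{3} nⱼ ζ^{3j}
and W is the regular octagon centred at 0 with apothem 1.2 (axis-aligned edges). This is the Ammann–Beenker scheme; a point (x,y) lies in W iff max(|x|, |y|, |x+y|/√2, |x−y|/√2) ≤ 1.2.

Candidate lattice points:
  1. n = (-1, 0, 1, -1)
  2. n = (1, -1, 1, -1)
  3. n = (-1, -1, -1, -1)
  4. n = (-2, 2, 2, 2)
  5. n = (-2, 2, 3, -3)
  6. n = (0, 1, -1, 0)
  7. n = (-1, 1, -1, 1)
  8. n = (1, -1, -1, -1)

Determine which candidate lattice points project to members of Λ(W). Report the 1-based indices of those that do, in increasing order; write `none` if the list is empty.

3, 8

With ζ = e^{iπ/4} the internal vectors are ζ^0,ζ^3,ζ^6,ζ^9.
candidate 1: n = (-1, 0, 1, -1) → π⊥ ≈ (-1.707107, -1.707107); max(|x|,|y|,|x±y|/√2) = 2.414214 > 1.2 ⇒ ∉ W
candidate 2: n = (1, -1, 1, -1) → π⊥ ≈ (+1.000000, -2.414214); max(|x|,|y|,|x±y|/√2) = 2.414214 > 1.2 ⇒ ∉ W
candidate 3: n = (-1, -1, -1, -1) → π⊥ ≈ (-1.000000, -0.414214); max(|x|,|y|,|x±y|/√2) = 1.000000 ≤ 1.2 ⇒ ∈ W
candidate 4: n = (-2, 2, 2, 2) → π⊥ ≈ (-2.000000, +0.828427); max(|x|,|y|,|x±y|/√2) = 2.000000 > 1.2 ⇒ ∉ W
candidate 5: n = (-2, 2, 3, -3) → π⊥ ≈ (-5.535534, -3.707107); max(|x|,|y|,|x±y|/√2) = 6.535534 > 1.2 ⇒ ∉ W
candidate 6: n = (0, 1, -1, 0) → π⊥ ≈ (-0.707107, +1.707107); max(|x|,|y|,|x±y|/√2) = 1.707107 > 1.2 ⇒ ∉ W
candidate 7: n = (-1, 1, -1, 1) → π⊥ ≈ (-1.000000, +2.414214); max(|x|,|y|,|x±y|/√2) = 2.414214 > 1.2 ⇒ ∉ W
candidate 8: n = (1, -1, -1, -1) → π⊥ ≈ (+1.000000, -0.414214); max(|x|,|y|,|x±y|/√2) = 1.000000 ≤ 1.2 ⇒ ∈ W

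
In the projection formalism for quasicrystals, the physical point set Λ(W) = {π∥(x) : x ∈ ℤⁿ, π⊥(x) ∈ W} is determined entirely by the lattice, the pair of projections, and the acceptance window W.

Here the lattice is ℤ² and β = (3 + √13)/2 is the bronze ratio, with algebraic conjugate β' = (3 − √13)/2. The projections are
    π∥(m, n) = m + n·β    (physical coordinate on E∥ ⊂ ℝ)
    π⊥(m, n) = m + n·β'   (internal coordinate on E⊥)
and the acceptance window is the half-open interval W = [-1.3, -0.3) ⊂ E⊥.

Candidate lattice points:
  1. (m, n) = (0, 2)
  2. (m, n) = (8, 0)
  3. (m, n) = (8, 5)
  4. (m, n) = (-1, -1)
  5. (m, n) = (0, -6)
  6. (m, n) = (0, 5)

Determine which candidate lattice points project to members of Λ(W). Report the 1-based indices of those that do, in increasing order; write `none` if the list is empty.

β' = (3−√13)/2 ≈ -0.302776.
candidate 1: (m,n)=(0,2) → π∥ = 0+2·β ≈ 6.605551, π⊥ = 0+2·β' ≈ -0.605551 ∈ [-1.3, -0.3) ⇒ IN Λ
candidate 2: (m,n)=(8,0) → π∥ = 8+0·β ≈ 8.000000, π⊥ = 8+0·β' ≈ 8.000000 ∉ [-1.3, -0.3) ⇒ out
candidate 3: (m,n)=(8,5) → π∥ = 8+5·β ≈ 24.513878, π⊥ = 8+5·β' ≈ 6.486122 ∉ [-1.3, -0.3) ⇒ out
candidate 4: (m,n)=(-1,-1) → π∥ = -1-1·β ≈ -4.302776, π⊥ = -1-1·β' ≈ -0.697224 ∈ [-1.3, -0.3) ⇒ IN Λ
candidate 5: (m,n)=(0,-6) → π∥ = 0-6·β ≈ -19.816654, π⊥ = 0-6·β' ≈ 1.816654 ∉ [-1.3, -0.3) ⇒ out
candidate 6: (m,n)=(0,5) → π∥ = 0+5·β ≈ 16.513878, π⊥ = 0+5·β' ≈ -1.513878 ∉ [-1.3, -0.3) ⇒ out

1, 4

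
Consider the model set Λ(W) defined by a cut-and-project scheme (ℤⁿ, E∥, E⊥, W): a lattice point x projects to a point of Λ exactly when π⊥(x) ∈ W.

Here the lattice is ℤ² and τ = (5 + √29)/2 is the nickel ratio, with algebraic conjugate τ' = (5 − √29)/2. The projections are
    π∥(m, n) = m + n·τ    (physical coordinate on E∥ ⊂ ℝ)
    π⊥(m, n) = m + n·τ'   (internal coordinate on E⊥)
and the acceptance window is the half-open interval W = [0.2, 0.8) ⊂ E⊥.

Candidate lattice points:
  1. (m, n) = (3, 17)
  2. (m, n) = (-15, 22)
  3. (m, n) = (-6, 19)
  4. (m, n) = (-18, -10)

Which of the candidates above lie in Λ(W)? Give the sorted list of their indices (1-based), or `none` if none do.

none

τ' = (5−√29)/2 ≈ -0.1926.
#1 (3,17): internal coord 3 + (17)·τ' = -0.2739; -0.2739 ∉ [0.2, 0.8) → out
#2 (-15,22): internal coord -15 + (22)·τ' = -19.2368; -19.2368 ∉ [0.2, 0.8) → out
#3 (-6,19): internal coord -6 + (19)·τ' = -9.6591; -9.6591 ∉ [0.2, 0.8) → out
#4 (-18,-10): internal coord -18 + (-10)·τ' = -16.0742; -16.0742 ∉ [0.2, 0.8) → out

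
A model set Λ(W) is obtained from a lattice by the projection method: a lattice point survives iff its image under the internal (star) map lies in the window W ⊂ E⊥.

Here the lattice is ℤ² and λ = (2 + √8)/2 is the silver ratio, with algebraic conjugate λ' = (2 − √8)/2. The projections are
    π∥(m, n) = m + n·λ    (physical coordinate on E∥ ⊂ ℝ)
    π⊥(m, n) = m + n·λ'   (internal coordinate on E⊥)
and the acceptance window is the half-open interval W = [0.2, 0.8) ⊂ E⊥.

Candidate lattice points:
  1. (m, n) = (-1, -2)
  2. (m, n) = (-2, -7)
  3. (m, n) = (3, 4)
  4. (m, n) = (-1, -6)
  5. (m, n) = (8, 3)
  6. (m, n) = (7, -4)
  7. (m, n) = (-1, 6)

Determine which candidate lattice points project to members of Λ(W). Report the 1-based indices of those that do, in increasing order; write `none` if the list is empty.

none

Compute λ' = (2−√8)/2 = -0.414214, so π⊥(m,n) = m -0.414214·n.
candidate 1: (m,n)=(-1,-2) → π∥ = -1-2·λ ≈ -5.828427, π⊥ = -1-2·λ' ≈ -0.171573 ∉ [0.2, 0.8) ⇒ out
candidate 2: (m,n)=(-2,-7) → π∥ = -2-7·λ ≈ -18.899495, π⊥ = -2-7·λ' ≈ 0.899495 ∉ [0.2, 0.8) ⇒ out
candidate 3: (m,n)=(3,4) → π∥ = 3+4·λ ≈ 12.656854, π⊥ = 3+4·λ' ≈ 1.343146 ∉ [0.2, 0.8) ⇒ out
candidate 4: (m,n)=(-1,-6) → π∥ = -1-6·λ ≈ -15.485281, π⊥ = -1-6·λ' ≈ 1.485281 ∉ [0.2, 0.8) ⇒ out
candidate 5: (m,n)=(8,3) → π∥ = 8+3·λ ≈ 15.242641, π⊥ = 8+3·λ' ≈ 6.757359 ∉ [0.2, 0.8) ⇒ out
candidate 6: (m,n)=(7,-4) → π∥ = 7-4·λ ≈ -2.656854, π⊥ = 7-4·λ' ≈ 8.656854 ∉ [0.2, 0.8) ⇒ out
candidate 7: (m,n)=(-1,6) → π∥ = -1+6·λ ≈ 13.485281, π⊥ = -1+6·λ' ≈ -3.485281 ∉ [0.2, 0.8) ⇒ out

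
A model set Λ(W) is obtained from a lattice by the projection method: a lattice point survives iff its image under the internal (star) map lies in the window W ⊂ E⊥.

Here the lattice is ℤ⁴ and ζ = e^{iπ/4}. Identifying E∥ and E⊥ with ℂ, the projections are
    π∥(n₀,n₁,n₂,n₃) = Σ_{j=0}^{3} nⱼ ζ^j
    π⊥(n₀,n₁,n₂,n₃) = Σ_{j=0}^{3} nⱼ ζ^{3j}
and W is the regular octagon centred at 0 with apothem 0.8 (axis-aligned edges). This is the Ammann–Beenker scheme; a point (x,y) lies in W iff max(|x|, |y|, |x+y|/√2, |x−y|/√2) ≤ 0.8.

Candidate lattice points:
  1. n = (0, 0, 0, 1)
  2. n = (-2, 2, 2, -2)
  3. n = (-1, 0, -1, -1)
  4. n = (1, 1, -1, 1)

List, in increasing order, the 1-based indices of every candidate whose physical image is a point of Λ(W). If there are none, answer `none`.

Internal map: ζ^{3j} for j=0..3 gives (1,0), (−√2/2,√2/2), (0,−1), (√2/2,√2/2).
candidate 1: n = (0, 0, 0, 1) → π⊥ ≈ (+0.707107, +0.707107); max(|x|,|y|,|x±y|/√2) = 1.000000 > 0.8 ⇒ ∉ W
candidate 2: n = (-2, 2, 2, -2) → π⊥ ≈ (-4.828427, -2.000000); max(|x|,|y|,|x±y|/√2) = 4.828427 > 0.8 ⇒ ∉ W
candidate 3: n = (-1, 0, -1, -1) → π⊥ ≈ (-1.707107, +0.292893); max(|x|,|y|,|x±y|/√2) = 1.707107 > 0.8 ⇒ ∉ W
candidate 4: n = (1, 1, -1, 1) → π⊥ ≈ (+1.000000, +2.414214); max(|x|,|y|,|x±y|/√2) = 2.414214 > 0.8 ⇒ ∉ W

none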